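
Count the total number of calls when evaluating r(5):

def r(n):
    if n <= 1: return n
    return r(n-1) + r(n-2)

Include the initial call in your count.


Let C(n) = total calls for r(n)
C(0) = 1, C(1) = 1
C(2) = 1 + C(1) + C(0) = 1 + 1 + 1 = 3
C(3) = 1 + C(2) + C(1) = 1 + 3 + 1 = 5
C(4) = 1 + C(3) + C(2) = 1 + 5 + 3 = 9
C(5) = 1 + C(4) + C(3) = 1 + 9 + 5 = 15

15


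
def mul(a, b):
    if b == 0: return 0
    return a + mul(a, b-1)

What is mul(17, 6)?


mul(17, 6) = 17 + mul(17, 5)
mul(17, 5) = 17 + mul(17, 4)
mul(17, 4) = 17 + mul(17, 3)
mul(17, 3) = 17 + mul(17, 2)
mul(17, 2) = 17 + mul(17, 1)
mul(17, 1) = 17 + mul(17, 0)
mul(17, 0) = 0  (base case)
Total: 17 + 17 + 17 + 17 + 17 + 17 + 0 = 102

102


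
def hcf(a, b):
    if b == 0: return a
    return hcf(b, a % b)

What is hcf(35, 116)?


hcf(35, 116) = hcf(116, 35)
hcf(116, 35) = hcf(35, 11)
hcf(35, 11) = hcf(11, 2)
hcf(11, 2) = hcf(2, 1)
hcf(2, 1) = hcf(1, 0)
hcf(1, 0) = 1  (base case)

1


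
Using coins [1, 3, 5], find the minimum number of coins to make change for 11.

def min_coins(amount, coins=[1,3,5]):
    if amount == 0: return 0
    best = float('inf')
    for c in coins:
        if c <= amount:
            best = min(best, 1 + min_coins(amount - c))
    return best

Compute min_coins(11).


Building up with DP:
min_coins(0) = 0
min_coins(1) = min(1+min_coins(0)=1+0=1) = 1
min_coins(2) = min(1+min_coins(1)=1+1=2) = 2
min_coins(3) = min(1+min_coins(2)=1+2=3, 1+min_coins(0)=1+0=1) = 1
min_coins(4) = min(1+min_coins(3)=1+1=2, 1+min_coins(1)=1+1=2) = 2
min_coins(5) = min(1+min_coins(4)=1+2=3, 1+min_coins(2)=1+2=3, 1+min_coins(0)=1+0=1) = 1
min_coins(6) = min(1+min_coins(5)=1+1=2, 1+min_coins(3)=1+1=2, 1+min_coins(1)=1+1=2) = 2
min_coins(7) = min(1+min_coins(6)=1+2=3, 1+min_coins(4)=1+2=3, 1+min_coins(2)=1+2=3) = 3
min_coins(8) = min(1+min_coins(7)=1+3=4, 1+min_coins(5)=1+1=2, 1+min_coins(3)=1+1=2) = 2
min_coins(9) = min(1+min_coins(8)=1+2=3, 1+min_coins(6)=1+2=3, 1+min_coins(4)=1+2=3) = 3
min_coins(10) = min(1+min_coins(9)=1+3=4, 1+min_coins(7)=1+3=4, 1+min_coins(5)=1+1=2) = 2
min_coins(11) = min(1+min_coins(10)=1+2=3, 1+min_coins(8)=1+2=3, 1+min_coins(6)=1+2=3) = 3

3


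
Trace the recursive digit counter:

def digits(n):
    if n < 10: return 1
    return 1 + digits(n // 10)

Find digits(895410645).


digits(895410645) = 1 + digits(89541064)
digits(89541064) = 1 + digits(8954106)
digits(8954106) = 1 + digits(895410)
digits(895410) = 1 + digits(89541)
digits(89541) = 1 + digits(8954)
digits(8954) = 1 + digits(895)
digits(895) = 1 + digits(89)
digits(89) = 1 + digits(8)
digits(8) = 1  (base case: 8 < 10)
Unwinding: 1 + 1 + 1 + 1 + 1 + 1 + 1 + 1 + 1 = 9

9


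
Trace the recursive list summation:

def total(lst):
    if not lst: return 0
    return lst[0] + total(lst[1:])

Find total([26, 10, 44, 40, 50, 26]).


total([26, 10, 44, 40, 50, 26]) = 26 + total([10, 44, 40, 50, 26])
total([10, 44, 40, 50, 26]) = 10 + total([44, 40, 50, 26])
total([44, 40, 50, 26]) = 44 + total([40, 50, 26])
total([40, 50, 26]) = 40 + total([50, 26])
total([50, 26]) = 50 + total([26])
total([26]) = 26 + total([])
total([]) = 0  (base case)
Total: 26 + 10 + 44 + 40 + 50 + 26 + 0 = 196

196


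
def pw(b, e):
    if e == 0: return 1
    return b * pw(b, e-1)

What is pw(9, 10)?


pw(9, 10)
= 9 * pw(9, 9)
= 9 * 9 * pw(9, 8)
= 9 * 9 * 9 * pw(9, 7)
= 9 * 9 * 9 * 9 * pw(9, 6)
= 9 * 9 * 9 * 9 * 9 * pw(9, 5)
= 9 * 9 * 9 * 9 * 9 * 9 * pw(9, 4)
= 9 * 9 * 9 * 9 * 9 * 9 * 9 * pw(9, 3)
= 9 * 9 * 9 * 9 * 9 * 9 * 9 * 9 * pw(9, 2)
= 9 * 9 * 9 * 9 * 9 * 9 * 9 * 9 * 9 * pw(9, 1)
= 9 * 9 * 9 * 9 * 9 * 9 * 9 * 9 * 9 * 9 * pw(9, 0)
= 9 * 9 * 9 * 9 * 9 * 9 * 9 * 9 * 9 * 9 * 1
= 3486784401

3486784401


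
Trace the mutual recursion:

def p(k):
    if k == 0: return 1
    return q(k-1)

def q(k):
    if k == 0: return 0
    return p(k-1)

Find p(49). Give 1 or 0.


p(49) = q(48)
q(48) = p(47)
p(47) = q(46)
q(46) = p(45)
p(45) = q(44)
q(44) = p(43)
p(43) = q(42)
q(42) = p(41)
p(41) = q(40)
q(40) = p(39)
p(39) = q(38)
q(38) = p(37)
p(37) = q(36)
q(36) = p(35)
p(35) = q(34)
q(34) = p(33)
p(33) = q(32)
q(32) = p(31)
p(31) = q(30)
q(30) = p(29)
p(29) = q(28)
q(28) = p(27)
p(27) = q(26)
q(26) = p(25)
p(25) = q(24)
q(24) = p(23)
p(23) = q(22)
q(22) = p(21)
p(21) = q(20)
q(20) = p(19)
p(19) = q(18)
q(18) = p(17)
p(17) = q(16)
q(16) = p(15)
p(15) = q(14)
q(14) = p(13)
p(13) = q(12)
q(12) = p(11)
p(11) = q(10)
q(10) = p(9)
p(9) = q(8)
q(8) = p(7)
p(7) = q(6)
q(6) = p(5)
p(5) = q(4)
q(4) = p(3)
p(3) = q(2)
q(2) = p(1)
p(1) = q(0)
q(0) = 0  (base case)
Result: 0

0


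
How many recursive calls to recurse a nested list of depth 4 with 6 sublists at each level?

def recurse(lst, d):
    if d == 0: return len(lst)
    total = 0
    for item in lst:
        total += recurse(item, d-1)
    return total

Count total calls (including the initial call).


At depth 0 (root): 1 call
At depth 1: each of 1 parents calls recurse on 6 children = 6 calls
At depth 2: each of 6 parents calls recurse on 6 children = 36 calls
At depth 3: each of 36 parents calls recurse on 6 children = 216 calls
At depth 4: each of 216 parents calls recurse on 6 children = 1296 calls
Total: 1 + 6 + 36 + 216 + 1296 = 1555

1555


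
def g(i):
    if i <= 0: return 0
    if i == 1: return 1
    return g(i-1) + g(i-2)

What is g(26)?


Computing g(26) bottom-up:
g(0) = 0
g(1) = 1
g(2) = g(1) + g(0) = 1 + 0 = 1
g(3) = g(2) + g(1) = 1 + 1 = 2
g(4) = g(3) + g(2) = 2 + 1 = 3
g(5) = g(4) + g(3) = 3 + 2 = 5
g(6) = g(5) + g(4) = 5 + 3 = 8
g(7) = g(6) + g(5) = 8 + 5 = 13
g(8) = g(7) + g(6) = 13 + 8 = 21
g(9) = g(8) + g(7) = 21 + 13 = 34
g(10) = g(9) + g(8) = 34 + 21 = 55
g(11) = g(10) + g(9) = 55 + 34 = 89
g(12) = g(11) + g(10) = 89 + 55 = 144
g(13) = g(12) + g(11) = 144 + 89 = 233
g(14) = g(13) + g(12) = 233 + 144 = 377
g(15) = g(14) + g(13) = 377 + 233 = 610
g(16) = g(15) + g(14) = 610 + 377 = 987
g(17) = g(16) + g(15) = 987 + 610 = 1597
g(18) = g(17) + g(16) = 1597 + 987 = 2584
g(19) = g(18) + g(17) = 2584 + 1597 = 4181
g(20) = g(19) + g(18) = 4181 + 2584 = 6765
g(21) = g(20) + g(19) = 6765 + 4181 = 10946
g(22) = g(21) + g(20) = 10946 + 6765 = 17711
g(23) = g(22) + g(21) = 17711 + 10946 = 28657
g(24) = g(23) + g(22) = 28657 + 17711 = 46368
g(25) = g(24) + g(23) = 46368 + 28657 = 75025
g(26) = g(25) + g(24) = 75025 + 46368 = 121393

121393


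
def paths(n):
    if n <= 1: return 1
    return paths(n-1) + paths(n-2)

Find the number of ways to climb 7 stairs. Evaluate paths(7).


Building up from base cases:
paths(0) = 1
paths(1) = 1
paths(2) = paths(1) + paths(0) = 1 + 1 = 2
paths(3) = paths(2) + paths(1) = 2 + 1 = 3
paths(4) = paths(3) + paths(2) = 3 + 2 = 5
paths(5) = paths(4) + paths(3) = 5 + 3 = 8
paths(6) = paths(5) + paths(4) = 8 + 5 = 13
paths(7) = paths(6) + paths(5) = 13 + 8 = 21

21


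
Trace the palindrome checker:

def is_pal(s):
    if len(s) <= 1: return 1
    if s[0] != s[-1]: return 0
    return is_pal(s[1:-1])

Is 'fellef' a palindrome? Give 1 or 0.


is_pal('fellef'): s[0]='f' == s[-1]='f' -> check is_pal('elle')
is_pal('elle'): s[0]='e' == s[-1]='e' -> check is_pal('ll')
is_pal('ll'): s[0]='l' == s[-1]='l' -> check is_pal('')
is_pal(''): len <= 1 -> return 1  (base case)
Result: 1 (palindrome)

1


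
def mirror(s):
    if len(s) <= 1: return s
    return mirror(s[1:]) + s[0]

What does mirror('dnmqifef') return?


mirror('dnmqifef') = mirror('nmqifef') + 'd'
mirror('nmqifef') = mirror('mqifef') + 'n'
mirror('mqifef') = mirror('qifef') + 'm'
mirror('qifef') = mirror('ifef') + 'q'
mirror('ifef') = mirror('fef') + 'i'
mirror('fef') = mirror('ef') + 'f'
mirror('ef') = mirror('f') + 'e'
mirror('f') = 'f'  (base case)
Concatenating: 'f' + 'e' + 'f' + 'i' + 'q' + 'm' + 'n' + 'd' = 'fefiqmnd'

fefiqmnd


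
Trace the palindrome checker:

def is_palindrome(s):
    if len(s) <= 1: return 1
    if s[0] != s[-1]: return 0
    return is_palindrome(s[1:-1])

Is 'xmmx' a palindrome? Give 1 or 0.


is_palindrome('xmmx'): s[0]='x' == s[-1]='x' -> check is_palindrome('mm')
is_palindrome('mm'): s[0]='m' == s[-1]='m' -> check is_palindrome('')
is_palindrome(''): len <= 1 -> return 1  (base case)
Result: 1 (palindrome)

1


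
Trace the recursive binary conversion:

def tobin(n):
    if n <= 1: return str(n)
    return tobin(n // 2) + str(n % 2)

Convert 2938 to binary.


tobin(2938) = tobin(1469) + '0'
tobin(1469) = tobin(734) + '1'
tobin(734) = tobin(367) + '0'
tobin(367) = tobin(183) + '1'
tobin(183) = tobin(91) + '1'
tobin(91) = tobin(45) + '1'
tobin(45) = tobin(22) + '1'
tobin(22) = tobin(11) + '0'
tobin(11) = tobin(5) + '1'
tobin(5) = tobin(2) + '1'
tobin(2) = tobin(1) + '0'
tobin(1) = '1'  (base case)
Concatenating: '1' + '0' + '1' + '1' + '0' + '1' + '1' + '1' + '1' + '0' + '1' + '0' = '101101111010'

101101111010


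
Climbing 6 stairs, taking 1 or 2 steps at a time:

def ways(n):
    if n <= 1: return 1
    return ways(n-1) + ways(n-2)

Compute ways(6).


Building up from base cases:
ways(0) = 1
ways(1) = 1
ways(2) = ways(1) + ways(0) = 1 + 1 = 2
ways(3) = ways(2) + ways(1) = 2 + 1 = 3
ways(4) = ways(3) + ways(2) = 3 + 2 = 5
ways(5) = ways(4) + ways(3) = 5 + 3 = 8
ways(6) = ways(5) + ways(4) = 8 + 5 = 13

13


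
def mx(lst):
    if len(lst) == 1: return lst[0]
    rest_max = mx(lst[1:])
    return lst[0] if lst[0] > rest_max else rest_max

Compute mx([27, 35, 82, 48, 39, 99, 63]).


mx([27, 35, 82, 48, 39, 99, 63]): compare 27 with mx([35, 82, 48, 39, 99, 63])
mx([35, 82, 48, 39, 99, 63]): compare 35 with mx([82, 48, 39, 99, 63])
mx([82, 48, 39, 99, 63]): compare 82 with mx([48, 39, 99, 63])
mx([48, 39, 99, 63]): compare 48 with mx([39, 99, 63])
mx([39, 99, 63]): compare 39 with mx([99, 63])
mx([99, 63]): compare 99 with mx([63])
mx([63]) = 63  (base case)
Compare 99 with 63 -> 99
Compare 39 with 99 -> 99
Compare 48 with 99 -> 99
Compare 82 with 99 -> 99
Compare 35 with 99 -> 99
Compare 27 with 99 -> 99

99


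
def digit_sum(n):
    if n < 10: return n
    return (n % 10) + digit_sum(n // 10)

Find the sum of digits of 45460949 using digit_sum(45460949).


digit_sum(45460949) = 9 + digit_sum(4546094)
digit_sum(4546094) = 4 + digit_sum(454609)
digit_sum(454609) = 9 + digit_sum(45460)
digit_sum(45460) = 0 + digit_sum(4546)
digit_sum(4546) = 6 + digit_sum(454)
digit_sum(454) = 4 + digit_sum(45)
digit_sum(45) = 5 + digit_sum(4)
digit_sum(4) = 4  (base case)
Total: 9 + 4 + 9 + 0 + 6 + 4 + 5 + 4 = 41

41


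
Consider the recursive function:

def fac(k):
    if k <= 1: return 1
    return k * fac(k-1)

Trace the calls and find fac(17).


fac(17)
= 17 * fac(16)
= 17 * 16 * fac(15)
= 17 * 16 * 15 * fac(14)
= 17 * 16 * 15 * 14 * fac(13)
= 17 * 16 * 15 * 14 * 13 * fac(12)
= 17 * 16 * 15 * 14 * 13 * 12 * fac(11)
= 17 * 16 * 15 * 14 * 13 * 12 * 11 * fac(10)
= 17 * 16 * 15 * 14 * 13 * 12 * 11 * 10 * fac(9)
= 17 * 16 * 15 * 14 * 13 * 12 * 11 * 10 * 9 * fac(8)
= 17 * 16 * 15 * 14 * 13 * 12 * 11 * 10 * 9 * 8 * fac(7)
= 17 * 16 * 15 * 14 * 13 * 12 * 11 * 10 * 9 * 8 * 7 * fac(6)
= 17 * 16 * 15 * 14 * 13 * 12 * 11 * 10 * 9 * 8 * 7 * 6 * fac(5)
= 17 * 16 * 15 * 14 * 13 * 12 * 11 * 10 * 9 * 8 * 7 * 6 * 5 * fac(4)
= 17 * 16 * 15 * 14 * 13 * 12 * 11 * 10 * 9 * 8 * 7 * 6 * 5 * 4 * fac(3)
= 17 * 16 * 15 * 14 * 13 * 12 * 11 * 10 * 9 * 8 * 7 * 6 * 5 * 4 * 3 * fac(2)
= 17 * 16 * 15 * 14 * 13 * 12 * 11 * 10 * 9 * 8 * 7 * 6 * 5 * 4 * 3 * 2 * fac(1)
= 17 * 16 * 15 * 14 * 13 * 12 * 11 * 10 * 9 * 8 * 7 * 6 * 5 * 4 * 3 * 2 * 1
= 355687428096000

355687428096000


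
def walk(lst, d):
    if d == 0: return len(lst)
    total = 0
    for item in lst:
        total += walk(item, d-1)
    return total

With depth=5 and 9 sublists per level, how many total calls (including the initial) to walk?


At depth 0 (root): 1 call
At depth 1: each of 1 parents calls walk on 9 children = 9 calls
At depth 2: each of 9 parents calls walk on 9 children = 81 calls
At depth 3: each of 81 parents calls walk on 9 children = 729 calls
At depth 4: each of 729 parents calls walk on 9 children = 6561 calls
At depth 5: each of 6561 parents calls walk on 9 children = 59049 calls
Total: 1 + 9 + 81 + 729 + 6561 + 59049 = 66430

66430


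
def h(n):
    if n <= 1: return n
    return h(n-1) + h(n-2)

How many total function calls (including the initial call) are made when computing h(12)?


Let C(n) = total calls for h(n)
C(0) = 1, C(1) = 1
C(2) = 1 + C(1) + C(0) = 1 + 1 + 1 = 3
C(3) = 1 + C(2) + C(1) = 1 + 3 + 1 = 5
C(4) = 1 + C(3) + C(2) = 1 + 5 + 3 = 9
C(5) = 1 + C(4) + C(3) = 1 + 9 + 5 = 15
C(6) = 1 + C(5) + C(4) = 1 + 15 + 9 = 25
C(7) = 1 + C(6) + C(5) = 1 + 25 + 15 = 41
C(8) = 1 + C(7) + C(6) = 1 + 41 + 25 = 67
C(9) = 1 + C(8) + C(7) = 1 + 67 + 41 = 109
C(10) = 1 + C(9) + C(8) = 1 + 109 + 67 = 177
C(11) = 1 + C(10) + C(9) = 1 + 177 + 109 = 287
C(12) = 1 + C(11) + C(10) = 1 + 287 + 177 = 465

465


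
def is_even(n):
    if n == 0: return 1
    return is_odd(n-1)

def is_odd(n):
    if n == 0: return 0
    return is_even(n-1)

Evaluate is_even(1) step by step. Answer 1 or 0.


is_even(1) = is_odd(0)
is_odd(0) = 0  (base case)
Result: 0

0


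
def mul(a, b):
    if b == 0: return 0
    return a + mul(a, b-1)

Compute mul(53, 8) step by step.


mul(53, 8) = 53 + mul(53, 7)
mul(53, 7) = 53 + mul(53, 6)
mul(53, 6) = 53 + mul(53, 5)
mul(53, 5) = 53 + mul(53, 4)
mul(53, 4) = 53 + mul(53, 3)
mul(53, 3) = 53 + mul(53, 2)
mul(53, 2) = 53 + mul(53, 1)
mul(53, 1) = 53 + mul(53, 0)
mul(53, 0) = 0  (base case)
Total: 53 + 53 + 53 + 53 + 53 + 53 + 53 + 53 + 0 = 424

424


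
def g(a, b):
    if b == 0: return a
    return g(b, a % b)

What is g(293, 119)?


g(293, 119) = g(119, 55)
g(119, 55) = g(55, 9)
g(55, 9) = g(9, 1)
g(9, 1) = g(1, 0)
g(1, 0) = 1  (base case)

1


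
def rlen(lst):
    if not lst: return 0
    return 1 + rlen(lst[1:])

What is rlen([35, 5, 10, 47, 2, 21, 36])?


rlen([35, 5, 10, 47, 2, 21, 36]) = 1 + rlen([5, 10, 47, 2, 21, 36])
rlen([5, 10, 47, 2, 21, 36]) = 1 + rlen([10, 47, 2, 21, 36])
rlen([10, 47, 2, 21, 36]) = 1 + rlen([47, 2, 21, 36])
rlen([47, 2, 21, 36]) = 1 + rlen([2, 21, 36])
rlen([2, 21, 36]) = 1 + rlen([21, 36])
rlen([21, 36]) = 1 + rlen([36])
rlen([36]) = 1 + rlen([])
rlen([]) = 0  (base case)
Unwinding: 1 + 1 + 1 + 1 + 1 + 1 + 1 + 0 = 7

7


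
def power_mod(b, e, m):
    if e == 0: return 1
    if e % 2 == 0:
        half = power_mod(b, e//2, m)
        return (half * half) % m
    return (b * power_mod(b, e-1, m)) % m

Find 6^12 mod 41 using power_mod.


power_mod(6, 12, 41): e is even, compute power_mod(6, 6, 41)
  power_mod(6, 6, 41): e is even, compute power_mod(6, 3, 41)
    power_mod(6, 3, 41): e is odd, compute power_mod(6, 2, 41)
      power_mod(6, 2, 41): e is even, compute power_mod(6, 1, 41)
        power_mod(6, 1, 41): e is odd, compute power_mod(6, 0, 41)
          power_mod(6, 0, 41) = 1
        (6 * 1) % 41 = 6
      half=6, (6*6) % 41 = 36
    (6 * 36) % 41 = 11
  half=11, (11*11) % 41 = 39
half=39, (39*39) % 41 = 4

4


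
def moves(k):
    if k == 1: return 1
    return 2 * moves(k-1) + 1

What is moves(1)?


moves(1) = 1  (base case)

1


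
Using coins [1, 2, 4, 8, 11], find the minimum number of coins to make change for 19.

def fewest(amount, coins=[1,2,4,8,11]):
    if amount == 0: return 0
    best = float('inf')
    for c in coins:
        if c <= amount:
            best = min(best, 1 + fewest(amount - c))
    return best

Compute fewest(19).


Building up with DP:
fewest(0) = 0
fewest(1) = min(1+fewest(0)=1+0=1) = 1
fewest(2) = min(1+fewest(1)=1+1=2, 1+fewest(0)=1+0=1) = 1
fewest(3) = min(1+fewest(2)=1+1=2, 1+fewest(1)=1+1=2) = 2
fewest(4) = min(1+fewest(3)=1+2=3, 1+fewest(2)=1+1=2, 1+fewest(0)=1+0=1) = 1
fewest(5) = min(1+fewest(4)=1+1=2, 1+fewest(3)=1+2=3, 1+fewest(1)=1+1=2) = 2
fewest(6) = min(1+fewest(5)=1+2=3, 1+fewest(4)=1+1=2, 1+fewest(2)=1+1=2) = 2
fewest(7) = min(1+fewest(6)=1+2=3, 1+fewest(5)=1+2=3, 1+fewest(3)=1+2=3) = 3
fewest(8) = min(1+fewest(7)=1+3=4, 1+fewest(6)=1+2=3, 1+fewest(4)=1+1=2, 1+fewest(0)=1+0=1) = 1
fewest(9) = min(1+fewest(8)=1+1=2, 1+fewest(7)=1+3=4, 1+fewest(5)=1+2=3, 1+fewest(1)=1+1=2) = 2
fewest(10) = min(1+fewest(9)=1+2=3, 1+fewest(8)=1+1=2, 1+fewest(6)=1+2=3, 1+fewest(2)=1+1=2) = 2
fewest(11) = min(1+fewest(10)=1+2=3, 1+fewest(9)=1+2=3, 1+fewest(7)=1+3=4, 1+fewest(3)=1+2=3, 1+fewest(0)=1+0=1) = 1
fewest(12) = min(1+fewest(11)=1+1=2, 1+fewest(10)=1+2=3, 1+fewest(8)=1+1=2, 1+fewest(4)=1+1=2, 1+fewest(1)=1+1=2) = 2
fewest(13) = min(1+fewest(12)=1+2=3, 1+fewest(11)=1+1=2, 1+fewest(9)=1+2=3, 1+fewest(5)=1+2=3, 1+fewest(2)=1+1=2) = 2
fewest(14) = min(1+fewest(13)=1+2=3, 1+fewest(12)=1+2=3, 1+fewest(10)=1+2=3, 1+fewest(6)=1+2=3, 1+fewest(3)=1+2=3) = 3
fewest(15) = min(1+fewest(14)=1+3=4, 1+fewest(13)=1+2=3, 1+fewest(11)=1+1=2, 1+fewest(7)=1+3=4, 1+fewest(4)=1+1=2) = 2
fewest(16) = min(1+fewest(15)=1+2=3, 1+fewest(14)=1+3=4, 1+fewest(12)=1+2=3, 1+fewest(8)=1+1=2, 1+fewest(5)=1+2=3) = 2
fewest(17) = min(1+fewest(16)=1+2=3, 1+fewest(15)=1+2=3, 1+fewest(13)=1+2=3, 1+fewest(9)=1+2=3, 1+fewest(6)=1+2=3) = 3
fewest(18) = min(1+fewest(17)=1+3=4, 1+fewest(16)=1+2=3, 1+fewest(14)=1+3=4, 1+fewest(10)=1+2=3, 1+fewest(7)=1+3=4) = 3
fewest(19) = min(1+fewest(18)=1+3=4, 1+fewest(17)=1+3=4, 1+fewest(15)=1+2=3, 1+fewest(11)=1+1=2, 1+fewest(8)=1+1=2) = 2

2


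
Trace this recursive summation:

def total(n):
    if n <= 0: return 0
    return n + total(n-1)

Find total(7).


total(7)
= 7 + 6 + 5 + 4 + 3 + 2 + 1 + total(0)
= 7 + 6 + 5 + 4 + 3 + 2 + 1 + 0
= 28

28


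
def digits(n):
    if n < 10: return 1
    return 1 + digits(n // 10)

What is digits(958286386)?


digits(958286386) = 1 + digits(95828638)
digits(95828638) = 1 + digits(9582863)
digits(9582863) = 1 + digits(958286)
digits(958286) = 1 + digits(95828)
digits(95828) = 1 + digits(9582)
digits(9582) = 1 + digits(958)
digits(958) = 1 + digits(95)
digits(95) = 1 + digits(9)
digits(9) = 1  (base case: 9 < 10)
Unwinding: 1 + 1 + 1 + 1 + 1 + 1 + 1 + 1 + 1 = 9

9


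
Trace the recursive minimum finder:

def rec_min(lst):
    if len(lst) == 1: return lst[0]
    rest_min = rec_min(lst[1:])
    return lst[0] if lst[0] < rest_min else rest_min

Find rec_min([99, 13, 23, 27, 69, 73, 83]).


rec_min([99, 13, 23, 27, 69, 73, 83]): compare 99 with rec_min([13, 23, 27, 69, 73, 83])
rec_min([13, 23, 27, 69, 73, 83]): compare 13 with rec_min([23, 27, 69, 73, 83])
rec_min([23, 27, 69, 73, 83]): compare 23 with rec_min([27, 69, 73, 83])
rec_min([27, 69, 73, 83]): compare 27 with rec_min([69, 73, 83])
rec_min([69, 73, 83]): compare 69 with rec_min([73, 83])
rec_min([73, 83]): compare 73 with rec_min([83])
rec_min([83]) = 83  (base case)
Compare 73 with 83 -> 73
Compare 69 with 73 -> 69
Compare 27 with 69 -> 27
Compare 23 with 27 -> 23
Compare 13 with 23 -> 13
Compare 99 with 13 -> 13

13


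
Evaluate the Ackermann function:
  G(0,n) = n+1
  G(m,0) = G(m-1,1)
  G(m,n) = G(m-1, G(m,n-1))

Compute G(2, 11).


G(2, 11) = G(1, G(2, 10))
  G(2, 10) = G(1, G(2, 9))
    G(2, 9) = G(1, G(2, 8))
      G(2, 8) = G(1, G(2, 7))
        G(2, 7) = G(1, G(2, 6))
          G(2, 6) = G(1, G(2, 5))
          G(2, 5) = G(1, G(2, 4))
          G(2, 4) = G(1, G(2, 3))
          G(2, 3) = G(1, G(2, 2))
          G(2, 2) = G(1, G(2, 1))
          G(2, 1) = G(1, G(2, 0))
          G(2, 0) = G(1, 1)
          G(1, 1) = G(0, G(1, 0))
          G(1, 0) = G(0, 1)
          G(0, 1) = 2
            = G(0, 2)
          G(0, 2) = 3
            = G(1, 3)
          G(1, 3) = G(0, G(1, 2))
          G(1, 2) = G(0, G(1, 1))
          G(1, 1) = G(0, G(1, 0))
          G(1, 0) = G(0, 1)
          G(0, 1) = 2
            = G(0, 2)
          G(0, 2) = 3
... (trace truncated)
Result: G(2, 11) = 25

25


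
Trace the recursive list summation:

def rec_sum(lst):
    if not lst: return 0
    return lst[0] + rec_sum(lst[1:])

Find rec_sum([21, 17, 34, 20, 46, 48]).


rec_sum([21, 17, 34, 20, 46, 48]) = 21 + rec_sum([17, 34, 20, 46, 48])
rec_sum([17, 34, 20, 46, 48]) = 17 + rec_sum([34, 20, 46, 48])
rec_sum([34, 20, 46, 48]) = 34 + rec_sum([20, 46, 48])
rec_sum([20, 46, 48]) = 20 + rec_sum([46, 48])
rec_sum([46, 48]) = 46 + rec_sum([48])
rec_sum([48]) = 48 + rec_sum([])
rec_sum([]) = 0  (base case)
Total: 21 + 17 + 34 + 20 + 46 + 48 + 0 = 186

186


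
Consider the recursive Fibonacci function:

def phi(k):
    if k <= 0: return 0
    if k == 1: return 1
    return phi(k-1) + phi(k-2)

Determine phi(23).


Computing phi(23) bottom-up:
phi(0) = 0
phi(1) = 1
phi(2) = phi(1) + phi(0) = 1 + 0 = 1
phi(3) = phi(2) + phi(1) = 1 + 1 = 2
phi(4) = phi(3) + phi(2) = 2 + 1 = 3
phi(5) = phi(4) + phi(3) = 3 + 2 = 5
phi(6) = phi(5) + phi(4) = 5 + 3 = 8
phi(7) = phi(6) + phi(5) = 8 + 5 = 13
phi(8) = phi(7) + phi(6) = 13 + 8 = 21
phi(9) = phi(8) + phi(7) = 21 + 13 = 34
phi(10) = phi(9) + phi(8) = 34 + 21 = 55
phi(11) = phi(10) + phi(9) = 55 + 34 = 89
phi(12) = phi(11) + phi(10) = 89 + 55 = 144
phi(13) = phi(12) + phi(11) = 144 + 89 = 233
phi(14) = phi(13) + phi(12) = 233 + 144 = 377
phi(15) = phi(14) + phi(13) = 377 + 233 = 610
phi(16) = phi(15) + phi(14) = 610 + 377 = 987
phi(17) = phi(16) + phi(15) = 987 + 610 = 1597
phi(18) = phi(17) + phi(16) = 1597 + 987 = 2584
phi(19) = phi(18) + phi(17) = 2584 + 1597 = 4181
phi(20) = phi(19) + phi(18) = 4181 + 2584 = 6765
phi(21) = phi(20) + phi(19) = 6765 + 4181 = 10946
phi(22) = phi(21) + phi(20) = 10946 + 6765 = 17711
phi(23) = phi(22) + phi(21) = 17711 + 10946 = 28657

28657


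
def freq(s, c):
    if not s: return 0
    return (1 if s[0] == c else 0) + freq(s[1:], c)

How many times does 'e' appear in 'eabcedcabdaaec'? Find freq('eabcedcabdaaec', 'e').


s[0]='e' == 'e' -> 1
s[0]='a' != 'e' -> 0
s[0]='b' != 'e' -> 0
s[0]='c' != 'e' -> 0
s[0]='e' == 'e' -> 1
s[0]='d' != 'e' -> 0
s[0]='c' != 'e' -> 0
s[0]='a' != 'e' -> 0
s[0]='b' != 'e' -> 0
s[0]='d' != 'e' -> 0
s[0]='a' != 'e' -> 0
s[0]='a' != 'e' -> 0
s[0]='e' == 'e' -> 1
s[0]='c' != 'e' -> 0
Sum: 1 + 0 + 0 + 0 + 1 + 0 + 0 + 0 + 0 + 0 + 0 + 0 + 1 + 0 = 3

3


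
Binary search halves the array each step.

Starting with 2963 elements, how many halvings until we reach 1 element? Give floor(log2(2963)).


2963 / 2 = 1481
1481 / 2 = 740
740 / 2 = 370
370 / 2 = 185
185 / 2 = 92
92 / 2 = 46
46 / 2 = 23
23 / 2 = 11
11 / 2 = 5
5 / 2 = 2
2 / 2 = 1
Reached 1 after 11 halvings

11


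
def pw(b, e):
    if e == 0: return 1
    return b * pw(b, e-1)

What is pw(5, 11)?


pw(5, 11)
= 5 * pw(5, 10)
= 5 * 5 * pw(5, 9)
= 5 * 5 * 5 * pw(5, 8)
= 5 * 5 * 5 * 5 * pw(5, 7)
= 5 * 5 * 5 * 5 * 5 * pw(5, 6)
= 5 * 5 * 5 * 5 * 5 * 5 * pw(5, 5)
= 5 * 5 * 5 * 5 * 5 * 5 * 5 * pw(5, 4)
= 5 * 5 * 5 * 5 * 5 * 5 * 5 * 5 * pw(5, 3)
= 5 * 5 * 5 * 5 * 5 * 5 * 5 * 5 * 5 * pw(5, 2)
= 5 * 5 * 5 * 5 * 5 * 5 * 5 * 5 * 5 * 5 * pw(5, 1)
= 5 * 5 * 5 * 5 * 5 * 5 * 5 * 5 * 5 * 5 * 5 * pw(5, 0)
= 5 * 5 * 5 * 5 * 5 * 5 * 5 * 5 * 5 * 5 * 5 * 1
= 48828125

48828125


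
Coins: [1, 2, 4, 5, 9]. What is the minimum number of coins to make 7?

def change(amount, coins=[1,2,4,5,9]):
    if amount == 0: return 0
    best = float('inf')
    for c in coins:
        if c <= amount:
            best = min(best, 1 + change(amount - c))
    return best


Building up with DP:
change(0) = 0
change(1) = min(1+change(0)=1+0=1) = 1
change(2) = min(1+change(1)=1+1=2, 1+change(0)=1+0=1) = 1
change(3) = min(1+change(2)=1+1=2, 1+change(1)=1+1=2) = 2
change(4) = min(1+change(3)=1+2=3, 1+change(2)=1+1=2, 1+change(0)=1+0=1) = 1
change(5) = min(1+change(4)=1+1=2, 1+change(3)=1+2=3, 1+change(1)=1+1=2, 1+change(0)=1+0=1) = 1
change(6) = min(1+change(5)=1+1=2, 1+change(4)=1+1=2, 1+change(2)=1+1=2, 1+change(1)=1+1=2) = 2
change(7) = min(1+change(6)=1+2=3, 1+change(5)=1+1=2, 1+change(3)=1+2=3, 1+change(2)=1+1=2) = 2

2


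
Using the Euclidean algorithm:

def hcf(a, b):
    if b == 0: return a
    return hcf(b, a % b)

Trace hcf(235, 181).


hcf(235, 181) = hcf(181, 54)
hcf(181, 54) = hcf(54, 19)
hcf(54, 19) = hcf(19, 16)
hcf(19, 16) = hcf(16, 3)
hcf(16, 3) = hcf(3, 1)
hcf(3, 1) = hcf(1, 0)
hcf(1, 0) = 1  (base case)

1


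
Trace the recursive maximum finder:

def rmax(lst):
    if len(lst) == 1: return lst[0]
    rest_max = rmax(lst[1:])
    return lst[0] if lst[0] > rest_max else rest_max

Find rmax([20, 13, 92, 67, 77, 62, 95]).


rmax([20, 13, 92, 67, 77, 62, 95]): compare 20 with rmax([13, 92, 67, 77, 62, 95])
rmax([13, 92, 67, 77, 62, 95]): compare 13 with rmax([92, 67, 77, 62, 95])
rmax([92, 67, 77, 62, 95]): compare 92 with rmax([67, 77, 62, 95])
rmax([67, 77, 62, 95]): compare 67 with rmax([77, 62, 95])
rmax([77, 62, 95]): compare 77 with rmax([62, 95])
rmax([62, 95]): compare 62 with rmax([95])
rmax([95]) = 95  (base case)
Compare 62 with 95 -> 95
Compare 77 with 95 -> 95
Compare 67 with 95 -> 95
Compare 92 with 95 -> 95
Compare 13 with 95 -> 95
Compare 20 with 95 -> 95

95


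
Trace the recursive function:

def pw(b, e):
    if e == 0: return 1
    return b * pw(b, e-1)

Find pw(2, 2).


pw(2, 2)
= 2 * pw(2, 1)
= 2 * 2 * pw(2, 0)
= 2 * 2 * 1
= 4

4


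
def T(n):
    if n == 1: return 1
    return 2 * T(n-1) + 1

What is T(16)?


T(16) = 2 * T(15) + 1
T(15) = 2 * T(14) + 1
T(14) = 2 * T(13) + 1
T(13) = 2 * T(12) + 1
T(12) = 2 * T(11) + 1
T(11) = 2 * T(10) + 1
T(10) = 2 * T(9) + 1
T(9) = 2 * T(8) + 1
T(8) = 2 * T(7) + 1
T(7) = 2 * T(6) + 1
T(6) = 2 * T(5) + 1
T(5) = 2 * T(4) + 1
T(4) = 2 * T(3) + 1
T(3) = 2 * T(2) + 1
T(2) = 2 * T(1) + 1
T(1) = 1  (base case)
T(2) = 2 * 1 + 1 = 3
T(3) = 2 * 3 + 1 = 7
T(4) = 2 * 7 + 1 = 15
T(5) = 2 * 15 + 1 = 31
T(6) = 2 * 31 + 1 = 63
T(7) = 2 * 63 + 1 = 127
T(8) = 2 * 127 + 1 = 255
T(9) = 2 * 255 + 1 = 511
T(10) = 2 * 511 + 1 = 1023
T(11) = 2 * 1023 + 1 = 2047
T(12) = 2 * 2047 + 1 = 4095
T(13) = 2 * 4095 + 1 = 8191
T(14) = 2 * 8191 + 1 = 16383
T(15) = 2 * 16383 + 1 = 32767
T(16) = 2 * 32767 + 1 = 65535

65535


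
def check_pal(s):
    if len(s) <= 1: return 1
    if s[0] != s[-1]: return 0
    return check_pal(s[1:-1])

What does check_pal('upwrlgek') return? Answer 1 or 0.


check_pal('upwrlgek'): s[0]='u' != s[-1]='k' -> return 0
Result: 0 (not a palindrome)

0


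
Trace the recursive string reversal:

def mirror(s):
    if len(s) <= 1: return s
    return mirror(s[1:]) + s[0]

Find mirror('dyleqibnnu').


mirror('dyleqibnnu') = mirror('yleqibnnu') + 'd'
mirror('yleqibnnu') = mirror('leqibnnu') + 'y'
mirror('leqibnnu') = mirror('eqibnnu') + 'l'
mirror('eqibnnu') = mirror('qibnnu') + 'e'
mirror('qibnnu') = mirror('ibnnu') + 'q'
mirror('ibnnu') = mirror('bnnu') + 'i'
mirror('bnnu') = mirror('nnu') + 'b'
mirror('nnu') = mirror('nu') + 'n'
mirror('nu') = mirror('u') + 'n'
mirror('u') = 'u'  (base case)
Concatenating: 'u' + 'n' + 'n' + 'b' + 'i' + 'q' + 'e' + 'l' + 'y' + 'd' = 'unnbiqelyd'

unnbiqelyd


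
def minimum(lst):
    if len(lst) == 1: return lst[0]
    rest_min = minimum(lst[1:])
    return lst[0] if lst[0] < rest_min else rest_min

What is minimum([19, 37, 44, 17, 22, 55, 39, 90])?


minimum([19, 37, 44, 17, 22, 55, 39, 90]): compare 19 with minimum([37, 44, 17, 22, 55, 39, 90])
minimum([37, 44, 17, 22, 55, 39, 90]): compare 37 with minimum([44, 17, 22, 55, 39, 90])
minimum([44, 17, 22, 55, 39, 90]): compare 44 with minimum([17, 22, 55, 39, 90])
minimum([17, 22, 55, 39, 90]): compare 17 with minimum([22, 55, 39, 90])
minimum([22, 55, 39, 90]): compare 22 with minimum([55, 39, 90])
minimum([55, 39, 90]): compare 55 with minimum([39, 90])
minimum([39, 90]): compare 39 with minimum([90])
minimum([90]) = 90  (base case)
Compare 39 with 90 -> 39
Compare 55 with 39 -> 39
Compare 22 with 39 -> 22
Compare 17 with 22 -> 17
Compare 44 with 17 -> 17
Compare 37 with 17 -> 17
Compare 19 with 17 -> 17

17


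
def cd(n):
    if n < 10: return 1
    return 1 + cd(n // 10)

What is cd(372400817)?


cd(372400817) = 1 + cd(37240081)
cd(37240081) = 1 + cd(3724008)
cd(3724008) = 1 + cd(372400)
cd(372400) = 1 + cd(37240)
cd(37240) = 1 + cd(3724)
cd(3724) = 1 + cd(372)
cd(372) = 1 + cd(37)
cd(37) = 1 + cd(3)
cd(3) = 1  (base case: 3 < 10)
Unwinding: 1 + 1 + 1 + 1 + 1 + 1 + 1 + 1 + 1 = 9

9


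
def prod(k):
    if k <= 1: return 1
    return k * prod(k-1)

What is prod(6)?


prod(6)
= 6 * prod(5)
= 6 * 5 * prod(4)
= 6 * 5 * 4 * prod(3)
= 6 * 5 * 4 * 3 * prod(2)
= 6 * 5 * 4 * 3 * 2 * prod(1)
= 6 * 5 * 4 * 3 * 2 * 1
= 720

720


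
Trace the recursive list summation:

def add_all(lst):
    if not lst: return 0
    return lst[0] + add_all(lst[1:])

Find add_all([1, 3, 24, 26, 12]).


add_all([1, 3, 24, 26, 12]) = 1 + add_all([3, 24, 26, 12])
add_all([3, 24, 26, 12]) = 3 + add_all([24, 26, 12])
add_all([24, 26, 12]) = 24 + add_all([26, 12])
add_all([26, 12]) = 26 + add_all([12])
add_all([12]) = 12 + add_all([])
add_all([]) = 0  (base case)
Total: 1 + 3 + 24 + 26 + 12 + 0 = 66

66


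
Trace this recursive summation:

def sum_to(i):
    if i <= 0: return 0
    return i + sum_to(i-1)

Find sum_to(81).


sum_to(81)
= 81 + 80 + 79 + 78 + 77 + 76 + 75 + 74 + 73 + 72 + 71 + 70 + 69 + 68 + 67 + 66 + 65 + 64 + 63 + 62 + 61 + 60 + 59 + 58 + 57 + 56 + 55 + 54 + 53 + 52 + 51 + 50 + 49 + 48 + 47 + 46 + 45 + 44 + 43 + 42 + 41 + 40 + 39 + 38 + 37 + 36 + 35 + 34 + 33 + 32 + 31 + 30 + 29 + 28 + 27 + 26 + 25 + 24 + 23 + 22 + 21 + 20 + 19 + 18 + 17 + 16 + 15 + 14 + 13 + 12 + 11 + 10 + 9 + 8 + 7 + 6 + 5 + 4 + 3 + 2 + 1 + sum_to(0)
= 81 + 80 + 79 + 78 + 77 + 76 + 75 + 74 + 73 + 72 + 71 + 70 + 69 + 68 + 67 + 66 + 65 + 64 + 63 + 62 + 61 + 60 + 59 + 58 + 57 + 56 + 55 + 54 + 53 + 52 + 51 + 50 + 49 + 48 + 47 + 46 + 45 + 44 + 43 + 42 + 41 + 40 + 39 + 38 + 37 + 36 + 35 + 34 + 33 + 32 + 31 + 30 + 29 + 28 + 27 + 26 + 25 + 24 + 23 + 22 + 21 + 20 + 19 + 18 + 17 + 16 + 15 + 14 + 13 + 12 + 11 + 10 + 9 + 8 + 7 + 6 + 5 + 4 + 3 + 2 + 1 + 0
= 3321

3321


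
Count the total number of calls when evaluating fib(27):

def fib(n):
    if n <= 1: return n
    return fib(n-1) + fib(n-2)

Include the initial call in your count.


Let C(n) = total calls for fib(n)
C(0) = 1, C(1) = 1
C(2) = 1 + C(1) + C(0) = 1 + 1 + 1 = 3
C(3) = 1 + C(2) + C(1) = 1 + 3 + 1 = 5
C(4) = 1 + C(3) + C(2) = 1 + 5 + 3 = 9
C(5) = 1 + C(4) + C(3) = 1 + 9 + 5 = 15
C(6) = 1 + C(5) + C(4) = 1 + 15 + 9 = 25
C(7) = 1 + C(6) + C(5) = 1 + 25 + 15 = 41
C(8) = 1 + C(7) + C(6) = 1 + 41 + 25 = 67
C(9) = 1 + C(8) + C(7) = 1 + 67 + 41 = 109
C(10) = 1 + C(9) + C(8) = 1 + 109 + 67 = 177
C(11) = 1 + C(10) + C(9) = 1 + 177 + 109 = 287
C(12) = 1 + C(11) + C(10) = 1 + 287 + 177 = 465
C(13) = 1 + C(12) + C(11) = 1 + 465 + 287 = 753
C(14) = 1 + C(13) + C(12) = 1 + 753 + 465 = 1219
C(15) = 1 + C(14) + C(13) = 1 + 1219 + 753 = 1973
C(16) = 1 + C(15) + C(14) = 1 + 1973 + 1219 = 3193
C(17) = 1 + C(16) + C(15) = 1 + 3193 + 1973 = 5167
C(18) = 1 + C(17) + C(16) = 1 + 5167 + 3193 = 8361
C(19) = 1 + C(18) + C(17) = 1 + 8361 + 5167 = 13529
C(20) = 1 + C(19) + C(18) = 1 + 13529 + 8361 = 21891
C(21) = 1 + C(20) + C(19) = 1 + 21891 + 13529 = 35421
C(22) = 1 + C(21) + C(20) = 1 + 35421 + 21891 = 57313
C(23) = 1 + C(22) + C(21) = 1 + 57313 + 35421 = 92735
C(24) = 1 + C(23) + C(22) = 1 + 92735 + 57313 = 150049
C(25) = 1 + C(24) + C(23) = 1 + 150049 + 92735 = 242785
C(26) = 1 + C(25) + C(24) = 1 + 242785 + 150049 = 392835
C(27) = 1 + C(26) + C(25) = 1 + 392835 + 242785 = 635621

635621


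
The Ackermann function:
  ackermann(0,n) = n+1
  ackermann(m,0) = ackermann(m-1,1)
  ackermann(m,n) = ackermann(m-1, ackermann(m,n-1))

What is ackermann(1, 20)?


ackermann(1, 20) = ackermann(0, ackermann(1, 19))
  ackermann(1, 19) = ackermann(0, ackermann(1, 18))
    ackermann(1, 18) = ackermann(0, ackermann(1, 17))
      ackermann(1, 17) = ackermann(0, ackermann(1, 16))
        ackermann(1, 16) = ackermann(0, ackermann(1, 15))
          ackermann(1, 15) = ackermann(0, ackermann(1, 14))
          ackermann(1, 14) = ackermann(0, ackermann(1, 13))
          ackermann(1, 13) = ackermann(0, ackermann(1, 12))
          ackermann(1, 12) = ackermann(0, ackermann(1, 11))
          ackermann(1, 11) = ackermann(0, ackermann(1, 10))
          ackermann(1, 10) = ackermann(0, ackermann(1, 9))
          ackermann(1, 9) = ackermann(0, ackermann(1, 8))
          ackermann(1, 8) = ackermann(0, ackermann(1, 7))
          ackermann(1, 7) = ackermann(0, ackermann(1, 6))
          ackermann(1, 6) = ackermann(0, ackermann(1, 5))
          ackermann(1, 5) = ackermann(0, ackermann(1, 4))
          ackermann(1, 4) = ackermann(0, ackermann(1, 3))
          ackermann(1, 3) = ackermann(0, ackermann(1, 2))
          ackermann(1, 2) = ackermann(0, ackermann(1, 1))
          ackermann(1, 1) = ackermann(0, ackermann(1, 0))
          ackermann(1, 0) = ackermann(0, 1)
          ackermann(0, 1) = 2
            = ackermann(0, 2)
          ackermann(0, 2) = 3
            = ackermann(0, 3)
... (trace truncated)
Result: ackermann(1, 20) = 22

22


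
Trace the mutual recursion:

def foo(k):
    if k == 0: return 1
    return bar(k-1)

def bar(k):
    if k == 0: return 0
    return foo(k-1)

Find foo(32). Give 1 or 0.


foo(32) = bar(31)
bar(31) = foo(30)
foo(30) = bar(29)
bar(29) = foo(28)
foo(28) = bar(27)
bar(27) = foo(26)
foo(26) = bar(25)
bar(25) = foo(24)
foo(24) = bar(23)
bar(23) = foo(22)
foo(22) = bar(21)
bar(21) = foo(20)
foo(20) = bar(19)
bar(19) = foo(18)
foo(18) = bar(17)
bar(17) = foo(16)
foo(16) = bar(15)
bar(15) = foo(14)
foo(14) = bar(13)
bar(13) = foo(12)
foo(12) = bar(11)
bar(11) = foo(10)
foo(10) = bar(9)
bar(9) = foo(8)
foo(8) = bar(7)
bar(7) = foo(6)
foo(6) = bar(5)
bar(5) = foo(4)
foo(4) = bar(3)
bar(3) = foo(2)
foo(2) = bar(1)
bar(1) = foo(0)
foo(0) = 1  (base case)
Result: 1

1


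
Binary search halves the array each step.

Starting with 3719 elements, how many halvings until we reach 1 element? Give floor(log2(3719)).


3719 / 2 = 1859
1859 / 2 = 929
929 / 2 = 464
464 / 2 = 232
232 / 2 = 116
116 / 2 = 58
58 / 2 = 29
29 / 2 = 14
14 / 2 = 7
7 / 2 = 3
3 / 2 = 1
Reached 1 after 11 halvings

11


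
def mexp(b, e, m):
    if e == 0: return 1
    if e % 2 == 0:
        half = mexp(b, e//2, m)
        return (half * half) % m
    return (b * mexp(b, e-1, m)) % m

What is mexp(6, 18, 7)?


mexp(6, 18, 7): e is even, compute mexp(6, 9, 7)
  mexp(6, 9, 7): e is odd, compute mexp(6, 8, 7)
    mexp(6, 8, 7): e is even, compute mexp(6, 4, 7)
      mexp(6, 4, 7): e is even, compute mexp(6, 2, 7)
        mexp(6, 2, 7): e is even, compute mexp(6, 1, 7)
          mexp(6, 1, 7): e is odd, compute mexp(6, 0, 7)
          mexp(6, 0, 7) = 1
          (6 * 1) % 7 = 6
        half=6, (6*6) % 7 = 1
      half=1, (1*1) % 7 = 1
    half=1, (1*1) % 7 = 1
  (6 * 1) % 7 = 6
half=6, (6*6) % 7 = 1

1


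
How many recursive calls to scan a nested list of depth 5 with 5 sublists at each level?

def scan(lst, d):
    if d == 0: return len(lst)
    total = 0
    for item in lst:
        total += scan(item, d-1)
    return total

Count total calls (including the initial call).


At depth 0 (root): 1 call
At depth 1: each of 1 parents calls scan on 5 children = 5 calls
At depth 2: each of 5 parents calls scan on 5 children = 25 calls
At depth 3: each of 25 parents calls scan on 5 children = 125 calls
At depth 4: each of 125 parents calls scan on 5 children = 625 calls
At depth 5: each of 625 parents calls scan on 5 children = 3125 calls
Total: 1 + 5 + 25 + 125 + 625 + 3125 = 3906

3906


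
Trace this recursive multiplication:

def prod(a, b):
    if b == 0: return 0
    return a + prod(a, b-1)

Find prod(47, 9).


prod(47, 9) = 47 + prod(47, 8)
prod(47, 8) = 47 + prod(47, 7)
prod(47, 7) = 47 + prod(47, 6)
prod(47, 6) = 47 + prod(47, 5)
prod(47, 5) = 47 + prod(47, 4)
prod(47, 4) = 47 + prod(47, 3)
prod(47, 3) = 47 + prod(47, 2)
prod(47, 2) = 47 + prod(47, 1)
prod(47, 1) = 47 + prod(47, 0)
prod(47, 0) = 0  (base case)
Total: 47 + 47 + 47 + 47 + 47 + 47 + 47 + 47 + 47 + 0 = 423

423


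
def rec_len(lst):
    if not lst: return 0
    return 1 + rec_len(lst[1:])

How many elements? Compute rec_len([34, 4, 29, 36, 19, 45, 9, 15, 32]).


rec_len([34, 4, 29, 36, 19, 45, 9, 15, 32]) = 1 + rec_len([4, 29, 36, 19, 45, 9, 15, 32])
rec_len([4, 29, 36, 19, 45, 9, 15, 32]) = 1 + rec_len([29, 36, 19, 45, 9, 15, 32])
rec_len([29, 36, 19, 45, 9, 15, 32]) = 1 + rec_len([36, 19, 45, 9, 15, 32])
rec_len([36, 19, 45, 9, 15, 32]) = 1 + rec_len([19, 45, 9, 15, 32])
rec_len([19, 45, 9, 15, 32]) = 1 + rec_len([45, 9, 15, 32])
rec_len([45, 9, 15, 32]) = 1 + rec_len([9, 15, 32])
rec_len([9, 15, 32]) = 1 + rec_len([15, 32])
rec_len([15, 32]) = 1 + rec_len([32])
rec_len([32]) = 1 + rec_len([])
rec_len([]) = 0  (base case)
Unwinding: 1 + 1 + 1 + 1 + 1 + 1 + 1 + 1 + 1 + 0 = 9

9


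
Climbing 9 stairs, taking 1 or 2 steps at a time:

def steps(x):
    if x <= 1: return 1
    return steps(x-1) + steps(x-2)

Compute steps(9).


Building up from base cases:
steps(0) = 1
steps(1) = 1
steps(2) = steps(1) + steps(0) = 1 + 1 = 2
steps(3) = steps(2) + steps(1) = 2 + 1 = 3
steps(4) = steps(3) + steps(2) = 3 + 2 = 5
steps(5) = steps(4) + steps(3) = 5 + 3 = 8
steps(6) = steps(5) + steps(4) = 8 + 5 = 13
steps(7) = steps(6) + steps(5) = 13 + 8 = 21
steps(8) = steps(7) + steps(6) = 21 + 13 = 34
steps(9) = steps(8) + steps(7) = 34 + 21 = 55

55


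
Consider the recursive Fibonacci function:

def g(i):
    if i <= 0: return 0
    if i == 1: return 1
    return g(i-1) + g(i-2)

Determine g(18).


Computing g(18) bottom-up:
g(0) = 0
g(1) = 1
g(2) = g(1) + g(0) = 1 + 0 = 1
g(3) = g(2) + g(1) = 1 + 1 = 2
g(4) = g(3) + g(2) = 2 + 1 = 3
g(5) = g(4) + g(3) = 3 + 2 = 5
g(6) = g(5) + g(4) = 5 + 3 = 8
g(7) = g(6) + g(5) = 8 + 5 = 13
g(8) = g(7) + g(6) = 13 + 8 = 21
g(9) = g(8) + g(7) = 21 + 13 = 34
g(10) = g(9) + g(8) = 34 + 21 = 55
g(11) = g(10) + g(9) = 55 + 34 = 89
g(12) = g(11) + g(10) = 89 + 55 = 144
g(13) = g(12) + g(11) = 144 + 89 = 233
g(14) = g(13) + g(12) = 233 + 144 = 377
g(15) = g(14) + g(13) = 377 + 233 = 610
g(16) = g(15) + g(14) = 610 + 377 = 987
g(17) = g(16) + g(15) = 987 + 610 = 1597
g(18) = g(17) + g(16) = 1597 + 987 = 2584

2584


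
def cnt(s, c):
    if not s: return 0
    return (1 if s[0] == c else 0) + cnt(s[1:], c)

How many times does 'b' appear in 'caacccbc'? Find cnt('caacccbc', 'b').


s[0]='c' != 'b' -> 0
s[0]='a' != 'b' -> 0
s[0]='a' != 'b' -> 0
s[0]='c' != 'b' -> 0
s[0]='c' != 'b' -> 0
s[0]='c' != 'b' -> 0
s[0]='b' == 'b' -> 1
s[0]='c' != 'b' -> 0
Sum: 0 + 0 + 0 + 0 + 0 + 0 + 1 + 0 = 1

1


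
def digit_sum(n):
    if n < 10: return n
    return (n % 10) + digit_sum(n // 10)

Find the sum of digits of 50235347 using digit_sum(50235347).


digit_sum(50235347) = 7 + digit_sum(5023534)
digit_sum(5023534) = 4 + digit_sum(502353)
digit_sum(502353) = 3 + digit_sum(50235)
digit_sum(50235) = 5 + digit_sum(5023)
digit_sum(5023) = 3 + digit_sum(502)
digit_sum(502) = 2 + digit_sum(50)
digit_sum(50) = 0 + digit_sum(5)
digit_sum(5) = 5  (base case)
Total: 7 + 4 + 3 + 5 + 3 + 2 + 0 + 5 = 29

29


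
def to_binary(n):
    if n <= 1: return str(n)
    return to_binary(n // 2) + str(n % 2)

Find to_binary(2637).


to_binary(2637) = to_binary(1318) + '1'
to_binary(1318) = to_binary(659) + '0'
to_binary(659) = to_binary(329) + '1'
to_binary(329) = to_binary(164) + '1'
to_binary(164) = to_binary(82) + '0'
to_binary(82) = to_binary(41) + '0'
to_binary(41) = to_binary(20) + '1'
to_binary(20) = to_binary(10) + '0'
to_binary(10) = to_binary(5) + '0'
to_binary(5) = to_binary(2) + '1'
to_binary(2) = to_binary(1) + '0'
to_binary(1) = '1'  (base case)
Concatenating: '1' + '0' + '1' + '0' + '0' + '1' + '0' + '0' + '1' + '1' + '0' + '1' = '101001001101'

101001001101


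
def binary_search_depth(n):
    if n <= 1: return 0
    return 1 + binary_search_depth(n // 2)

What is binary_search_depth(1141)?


1141 / 2 = 570
570 / 2 = 285
285 / 2 = 142
142 / 2 = 71
71 / 2 = 35
35 / 2 = 17
17 / 2 = 8
8 / 2 = 4
4 / 2 = 2
2 / 2 = 1
Reached 1 after 10 halvings

10


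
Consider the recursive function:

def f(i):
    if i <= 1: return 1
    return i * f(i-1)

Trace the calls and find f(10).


f(10)
= 10 * f(9)
= 10 * 9 * f(8)
= 10 * 9 * 8 * f(7)
= 10 * 9 * 8 * 7 * f(6)
= 10 * 9 * 8 * 7 * 6 * f(5)
= 10 * 9 * 8 * 7 * 6 * 5 * f(4)
= 10 * 9 * 8 * 7 * 6 * 5 * 4 * f(3)
= 10 * 9 * 8 * 7 * 6 * 5 * 4 * 3 * f(2)
= 10 * 9 * 8 * 7 * 6 * 5 * 4 * 3 * 2 * f(1)
= 10 * 9 * 8 * 7 * 6 * 5 * 4 * 3 * 2 * 1
= 3628800

3628800


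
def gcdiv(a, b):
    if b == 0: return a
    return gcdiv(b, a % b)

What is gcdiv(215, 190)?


gcdiv(215, 190) = gcdiv(190, 25)
gcdiv(190, 25) = gcdiv(25, 15)
gcdiv(25, 15) = gcdiv(15, 10)
gcdiv(15, 10) = gcdiv(10, 5)
gcdiv(10, 5) = gcdiv(5, 0)
gcdiv(5, 0) = 5  (base case)

5
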